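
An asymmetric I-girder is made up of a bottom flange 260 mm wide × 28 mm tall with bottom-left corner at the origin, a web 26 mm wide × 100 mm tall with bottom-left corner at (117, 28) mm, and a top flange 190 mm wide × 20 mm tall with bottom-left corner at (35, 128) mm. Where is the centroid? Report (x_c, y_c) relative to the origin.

Part | A | x̄ᵢ | ȳᵢ | A·x̄ᵢ | A·ȳᵢ
bottom flange | 7280.00 | 130.00 | 14.00 | 946400.00 | 101920.00
web | 2600.00 | 130.00 | 78.00 | 338000.00 | 202800.00
top flange | 3800.00 | 130.00 | 138.00 | 494000.00 | 524400.00
Σ | 13680.00 |  |  | 1778400.00 | 829120.00
x_c = 1778400.00 / 13680.00 = 130.00 mm
y_c = 829120.00 / 13680.00 = 60.61 mm

x_c = 130.00 mm, y_c = 60.61 mm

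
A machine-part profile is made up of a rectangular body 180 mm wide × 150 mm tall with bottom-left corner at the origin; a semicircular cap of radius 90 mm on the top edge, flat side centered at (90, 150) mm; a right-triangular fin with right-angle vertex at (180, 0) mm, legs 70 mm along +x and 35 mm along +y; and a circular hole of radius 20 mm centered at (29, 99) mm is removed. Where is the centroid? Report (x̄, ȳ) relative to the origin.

Part | A | x̄ᵢ | ȳᵢ | A·x̄ᵢ | A·ȳᵢ
rectangular body | 27000.00 | 90.00 | 75.00 | 2430000.00 | 2025000.00
semicircular top | 12723.45 | 90.00 | 188.20 | 1145110.52 | 2394517.54
triangular fin | 1225.00 | 203.33 | 11.67 | 249083.33 | 14291.67
hole | -1256.64 | 29.00 | 99.00 | -36442.47 | -124407.07
Σ | 39691.81 |  |  | 3787751.38 | 4309402.13
x̄ = 3787751.38 / 39691.81 = 95.43 mm
ȳ = 4309402.13 / 39691.81 = 108.57 mm

x̄ = 95.43 mm, ȳ = 108.57 mm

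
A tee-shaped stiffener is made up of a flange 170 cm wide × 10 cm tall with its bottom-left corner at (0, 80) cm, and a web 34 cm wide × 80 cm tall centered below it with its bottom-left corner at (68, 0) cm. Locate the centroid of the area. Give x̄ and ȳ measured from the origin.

web: A = 34 × 80 = 2720.00, centroid at (85.00, 40.00).
flange: A = 170 × 10 = 1700.00, centroid at (85.00, 85.00).
ΣA = 4420.00 cm², ΣAx̄ = 375700.00 cm³, ΣAȳ = 253300.00 cm³.
x̄ = 375700.00/4420.00 = 85.00 cm; ȳ = 253300.00/4420.00 = 57.31 cm.

x̄ = 85.00 cm, ȳ = 57.31 cm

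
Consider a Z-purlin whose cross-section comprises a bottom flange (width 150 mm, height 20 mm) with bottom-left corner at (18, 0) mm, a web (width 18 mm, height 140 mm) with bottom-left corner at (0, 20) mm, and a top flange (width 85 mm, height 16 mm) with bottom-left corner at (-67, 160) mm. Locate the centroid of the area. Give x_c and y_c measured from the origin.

Part | A | x̄ᵢ | ȳᵢ | A·x̄ᵢ | A·ȳᵢ
bottom flange | 3000.00 | 93.00 | 10.00 | 279000.00 | 30000.00
web | 2520.00 | 9.00 | 90.00 | 22680.00 | 226800.00
top flange | 1360.00 | -24.50 | 168.00 | -33320.00 | 228480.00
Σ | 6880.00 |  |  | 268360.00 | 485280.00
x_c = 268360.00 / 6880.00 = 39.01 mm
y_c = 485280.00 / 6880.00 = 70.53 mm

x_c = 39.01 mm, y_c = 70.53 mm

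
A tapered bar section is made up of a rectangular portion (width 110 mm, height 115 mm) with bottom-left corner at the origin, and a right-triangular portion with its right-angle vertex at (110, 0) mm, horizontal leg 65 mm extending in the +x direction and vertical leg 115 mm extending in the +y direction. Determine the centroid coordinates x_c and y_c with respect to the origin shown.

rectangular portion: A = 110 × 115 = 12650.00, centroid at (55.00, 57.50).
triangular portion: A = ½·65·115 = 3737.50, centroid at (131.67, 38.33).
ΣA = 16387.50 mm², ΣAx_c = 1187854.17 mm³, ΣAy_c = 870645.83 mm³.
x_c = 1187854.17/16387.50 = 72.49 mm; y_c = 870645.83/16387.50 = 53.13 mm.

x_c = 72.49 mm, y_c = 53.13 mm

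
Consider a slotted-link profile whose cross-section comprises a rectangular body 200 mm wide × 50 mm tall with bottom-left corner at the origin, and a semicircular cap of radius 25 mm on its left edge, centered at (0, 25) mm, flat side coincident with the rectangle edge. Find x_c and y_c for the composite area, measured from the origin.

x_c = 90.11 mm, y_c = 25.00 mm

Part | A | x̄ᵢ | ȳᵢ | A·x̄ᵢ | A·ȳᵢ
rectangular body | 10000.00 | 100.00 | 25.00 | 1000000.00 | 250000.00
semicircular end | 981.75 | -10.61 | 25.00 | -10416.67 | 24543.69
Σ | 10981.75 |  |  | 989583.33 | 274543.69
x_c = 989583.33 / 10981.75 = 90.11 mm
y_c = 274543.69 / 10981.75 = 25.00 mm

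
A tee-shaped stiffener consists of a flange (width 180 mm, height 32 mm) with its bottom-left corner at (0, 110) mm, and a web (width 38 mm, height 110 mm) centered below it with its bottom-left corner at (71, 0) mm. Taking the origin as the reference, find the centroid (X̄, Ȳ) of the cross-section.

web: A = 38 × 110 = 4180.00, centroid at (90.00, 55.00).
flange: A = 180 × 32 = 5760.00, centroid at (90.00, 126.00).
ΣA = 9940.00 mm²
ΣAX̄ = (4180.00)(90.00) + (5760.00)(90.00) = 894600.00 mm³
ΣAȲ = (4180.00)(55.00) + (5760.00)(126.00) = 955660.00 mm³
X̄ = 894600.00 / 9940.00 = 90.00 mm
Ȳ = 955660.00 / 9940.00 = 96.14 mm

X̄ = 90.00 mm, Ȳ = 96.14 mm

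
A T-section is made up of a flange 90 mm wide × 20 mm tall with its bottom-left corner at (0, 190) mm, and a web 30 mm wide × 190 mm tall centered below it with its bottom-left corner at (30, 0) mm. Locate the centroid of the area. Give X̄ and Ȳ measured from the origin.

web: A = 30 × 190 = 5700.00, centroid at (45.00, 95.00).
flange: A = 90 × 20 = 1800.00, centroid at (45.00, 200.00).
ΣA = 7500.00 mm²
ΣAX̄ = (5700.00)(45.00) + (1800.00)(45.00) = 337500.00 mm³
ΣAȲ = (5700.00)(95.00) + (1800.00)(200.00) = 901500.00 mm³
X̄ = 337500.00 / 7500.00 = 45.00 mm
Ȳ = 901500.00 / 7500.00 = 120.20 mm

X̄ = 45.00 mm, Ȳ = 120.20 mm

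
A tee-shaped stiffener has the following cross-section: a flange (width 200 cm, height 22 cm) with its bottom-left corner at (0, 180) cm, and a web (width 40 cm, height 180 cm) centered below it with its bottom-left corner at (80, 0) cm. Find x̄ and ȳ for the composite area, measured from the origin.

web: A = 40 × 180 = 7200.00, centroid at (100.00, 90.00).
flange: A = 200 × 22 = 4400.00, centroid at (100.00, 191.00).
ΣA = 11600.00 cm², ΣAx̄ = 1160000.00 cm³, ΣAȳ = 1488400.00 cm³.
x̄ = 1160000.00/11600.00 = 100.00 cm; ȳ = 1488400.00/11600.00 = 128.31 cm.

x̄ = 100.00 cm, ȳ = 128.31 cm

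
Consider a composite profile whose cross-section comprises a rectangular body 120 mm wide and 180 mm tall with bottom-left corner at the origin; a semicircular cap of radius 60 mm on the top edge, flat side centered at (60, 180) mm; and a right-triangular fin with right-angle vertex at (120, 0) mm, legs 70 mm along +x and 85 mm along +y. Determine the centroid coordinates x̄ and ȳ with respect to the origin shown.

rectangular body: A = 120 × 180 = 21600.00, centroid at (60.00, 90.00).
semicircular top: A = ½π·60² = 5654.87, centroid at (60.00, 205.46).
triangular fin: A = ½·70·85 = 2975.00, centroid at (143.33, 28.33).
ΣA = 30229.87 mm²
ΣAx̄ = (21600.00)(60.00) + (5654.87)(60.00) + (2975.00)(143.33) = 2061708.67 mm³
ΣAȳ = (21600.00)(90.00) + (5654.87)(205.46) + (2975.00)(28.33) = 3190167.69 mm³
x̄ = 2061708.67 / 30229.87 = 68.20 mm
ȳ = 3190167.69 / 30229.87 = 105.53 mm

x̄ = 68.20 mm, ȳ = 105.53 mm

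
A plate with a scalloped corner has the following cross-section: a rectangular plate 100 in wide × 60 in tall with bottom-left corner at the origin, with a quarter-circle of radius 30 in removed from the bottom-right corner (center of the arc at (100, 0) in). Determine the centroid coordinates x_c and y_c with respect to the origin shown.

x_c = 45.02 in, y_c = 32.31 in

plate: A = 100 × 60 = 6000.00, centroid at (50.00, 30.00).
removed quarter-circle: A = −¼π·30² = -706.86, centroid at (87.27, 12.73).
ΣA = 5293.14 in², ΣAx_c = 238314.17 in³, ΣAy_c = 171000.00 in³.
x_c = 238314.17/5293.14 = 45.02 in; y_c = 171000.00/5293.14 = 32.31 in.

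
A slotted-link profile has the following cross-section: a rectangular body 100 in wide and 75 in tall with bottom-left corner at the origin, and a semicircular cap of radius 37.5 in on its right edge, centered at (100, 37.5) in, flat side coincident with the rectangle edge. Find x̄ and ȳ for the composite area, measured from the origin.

x̄ = 65.00 in, ȳ = 37.50 in

rectangular body: A = 100 × 75 = 7500.00, centroid at (50.00, 37.50).
semicircular end: A = ½π·37.5² = 2208.93, centroid at (115.92, 37.50).
ΣA = 9708.93 in²
ΣAx̄ = (7500.00)(50.00) + (2208.93)(115.92) = 631049.48 in³
ΣAȳ = (7500.00)(37.50) + (2208.93)(37.50) = 364084.96 in³
x̄ = 631049.48 / 9708.93 = 65.00 in
ȳ = 364084.96 / 9708.93 = 37.50 in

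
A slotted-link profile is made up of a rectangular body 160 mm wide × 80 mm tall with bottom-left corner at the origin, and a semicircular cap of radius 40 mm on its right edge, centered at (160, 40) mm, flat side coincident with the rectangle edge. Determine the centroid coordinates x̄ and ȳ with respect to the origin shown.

Part | A | x̄ᵢ | ȳᵢ | A·x̄ᵢ | A·ȳᵢ
rectangular body | 12800.00 | 80.00 | 40.00 | 1024000.00 | 512000.00
semicircular end | 2513.27 | 176.98 | 40.00 | 444790.53 | 100530.96
Σ | 15313.27 |  |  | 1468790.53 | 612530.96
x̄ = 1468790.53 / 15313.27 = 95.92 mm
ȳ = 612530.96 / 15313.27 = 40.00 mm

x̄ = 95.92 mm, ȳ = 40.00 mm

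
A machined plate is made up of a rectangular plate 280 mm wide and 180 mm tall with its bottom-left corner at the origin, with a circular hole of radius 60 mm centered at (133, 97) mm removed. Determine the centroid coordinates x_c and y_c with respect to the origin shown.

x_c = 142.03 mm, y_c = 87.97 mm

plate: A = 280 × 180 = 50400.00, centroid at (140.00, 90.00).
hole: A = −π·60² = -11309.73, centroid at (133.00, 97.00).
ΣA = 39090.27 mm²
ΣAx_c = (50400.00)(140.00) + (-11309.73)(133.00) = 5551805.44 mm³
ΣAy_c = (50400.00)(90.00) + (-11309.73)(97.00) = 3438955.85 mm³
x_c = 5551805.44 / 39090.27 = 142.03 mm
y_c = 3438955.85 / 39090.27 = 87.97 mm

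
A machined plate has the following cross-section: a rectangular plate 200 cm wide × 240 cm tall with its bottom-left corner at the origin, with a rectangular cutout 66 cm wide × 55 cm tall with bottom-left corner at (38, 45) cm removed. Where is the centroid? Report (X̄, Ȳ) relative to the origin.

plate: A = 200 × 240 = 48000.00, centroid at (100.00, 120.00).
hole: A = −(66 × 55) = -3630.00, centroid at (71.00, 72.50).
ΣA = 44370.00 cm²
ΣAX̄ = (48000.00)(100.00) + (-3630.00)(71.00) = 4542270.00 cm³
ΣAȲ = (48000.00)(120.00) + (-3630.00)(72.50) = 5496825.00 cm³
X̄ = 4542270.00 / 44370.00 = 102.37 cm
Ȳ = 5496825.00 / 44370.00 = 123.89 cm

X̄ = 102.37 cm, Ȳ = 123.89 cm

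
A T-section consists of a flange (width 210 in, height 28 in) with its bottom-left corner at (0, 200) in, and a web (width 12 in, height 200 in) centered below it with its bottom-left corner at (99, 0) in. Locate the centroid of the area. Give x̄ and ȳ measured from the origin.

x̄ = 105.00 in, ȳ = 180.96 in

web: A = 12 × 200 = 2400.00, centroid at (105.00, 100.00).
flange: A = 210 × 28 = 5880.00, centroid at (105.00, 214.00).
ΣA = 8280.00 in², ΣAx̄ = 869400.00 in³, ΣAȳ = 1498320.00 in³.
x̄ = 869400.00/8280.00 = 105.00 in; ȳ = 1498320.00/8280.00 = 180.96 in.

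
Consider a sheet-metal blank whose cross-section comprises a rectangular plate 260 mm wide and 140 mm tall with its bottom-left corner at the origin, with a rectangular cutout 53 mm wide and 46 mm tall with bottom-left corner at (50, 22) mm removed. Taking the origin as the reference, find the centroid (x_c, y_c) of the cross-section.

plate: A = 260 × 140 = 36400.00, centroid at (130.00, 70.00).
hole: A = −(53 × 46) = -2438.00, centroid at (76.50, 45.00).
ΣA = 33962.00 mm²
ΣAx_c = (36400.00)(130.00) + (-2438.00)(76.50) = 4545493.00 mm³
ΣAy_c = (36400.00)(70.00) + (-2438.00)(45.00) = 2438290.00 mm³
x_c = 4545493.00 / 33962.00 = 133.84 mm
y_c = 2438290.00 / 33962.00 = 71.79 mm

x_c = 133.84 mm, y_c = 71.79 mm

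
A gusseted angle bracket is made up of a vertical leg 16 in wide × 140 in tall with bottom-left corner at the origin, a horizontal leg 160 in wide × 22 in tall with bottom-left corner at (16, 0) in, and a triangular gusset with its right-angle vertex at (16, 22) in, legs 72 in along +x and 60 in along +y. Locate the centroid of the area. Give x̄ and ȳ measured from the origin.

Part | A | x̄ᵢ | ȳᵢ | A·x̄ᵢ | A·ȳᵢ
vertical leg | 2240.00 | 8.00 | 70.00 | 17920.00 | 156800.00
horizontal leg | 3520.00 | 96.00 | 11.00 | 337920.00 | 38720.00
gusset | 2160.00 | 40.00 | 42.00 | 86400.00 | 90720.00
Σ | 7920.00 |  |  | 442240.00 | 286240.00
x̄ = 442240.00 / 7920.00 = 55.84 in
ȳ = 286240.00 / 7920.00 = 36.14 in

x̄ = 55.84 in, ȳ = 36.14 in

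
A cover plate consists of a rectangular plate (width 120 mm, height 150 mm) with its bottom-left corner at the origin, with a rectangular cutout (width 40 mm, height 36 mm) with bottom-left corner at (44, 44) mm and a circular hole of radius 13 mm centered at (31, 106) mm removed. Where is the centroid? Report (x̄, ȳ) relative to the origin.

plate: A = 120 × 150 = 18000.00, centroid at (60.00, 75.00).
hole 1: A = −(40 × 36) = -1440.00, centroid at (64.00, 62.00).
hole 2: A = −π·13² = -530.93, centroid at (31.00, 106.00).
ΣA = 16029.07 mm², ΣAx̄ = 971381.20 mm³, ΣAȳ = 1204441.51 mm³.
x̄ = 971381.20/16029.07 = 60.60 mm; ȳ = 1204441.51/16029.07 = 75.14 mm.

x̄ = 60.60 mm, ȳ = 75.14 mm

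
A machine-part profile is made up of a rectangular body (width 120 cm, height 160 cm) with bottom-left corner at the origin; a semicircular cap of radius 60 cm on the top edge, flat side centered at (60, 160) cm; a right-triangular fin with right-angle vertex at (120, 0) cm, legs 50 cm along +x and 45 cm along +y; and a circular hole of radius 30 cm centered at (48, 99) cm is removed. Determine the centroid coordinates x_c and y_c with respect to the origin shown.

x_c = 65.19 cm, y_c = 100.28 cm

rectangular body: A = 120 × 160 = 19200.00, centroid at (60.00, 80.00).
semicircular top: A = ½π·60² = 5654.87, centroid at (60.00, 185.46).
triangular fin: A = ½·50·45 = 1125.00, centroid at (136.67, 15.00).
hole: A = −π·30² = -2827.43, centroid at (48.00, 99.00).
ΣA = 23152.43 cm²
ΣAx_c = (19200.00)(60.00) + (5654.87)(60.00) + (1125.00)(136.67) + (-2827.43)(48.00) = 1509325.20 cm³
ΣAy_c = (19200.00)(80.00) + (5654.87)(185.46) + (1125.00)(15.00) + (-2827.43)(99.00) = 2321737.78 cm³
x_c = 1509325.20 / 23152.43 = 65.19 cm
y_c = 2321737.78 / 23152.43 = 100.28 cm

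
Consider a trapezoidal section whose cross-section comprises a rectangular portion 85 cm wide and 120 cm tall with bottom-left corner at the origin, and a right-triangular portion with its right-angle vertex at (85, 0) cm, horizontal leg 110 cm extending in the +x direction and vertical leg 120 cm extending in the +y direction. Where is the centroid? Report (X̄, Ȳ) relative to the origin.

X̄ = 73.60 cm, Ȳ = 52.14 cm

Part | A | x̄ᵢ | ȳᵢ | A·x̄ᵢ | A·ȳᵢ
rectangular portion | 10200.00 | 42.50 | 60.00 | 433500.00 | 612000.00
triangular portion | 6600.00 | 121.67 | 40.00 | 803000.00 | 264000.00
Σ | 16800.00 |  |  | 1236500.00 | 876000.00
X̄ = 1236500.00 / 16800.00 = 73.60 cm
Ȳ = 876000.00 / 16800.00 = 52.14 cm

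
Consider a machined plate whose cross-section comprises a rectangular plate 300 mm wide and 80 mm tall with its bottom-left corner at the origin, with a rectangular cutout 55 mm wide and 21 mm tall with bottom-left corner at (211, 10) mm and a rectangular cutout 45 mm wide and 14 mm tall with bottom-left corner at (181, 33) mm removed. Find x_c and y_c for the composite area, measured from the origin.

x_c = 143.88 mm, y_c = 41.01 mm

plate: A = 300 × 80 = 24000.00, centroid at (150.00, 40.00).
hole 1: A = −(55 × 21) = -1155.00, centroid at (238.50, 20.50).
hole 2: A = −(45 × 14) = -630.00, centroid at (203.50, 40.00).
ΣA = 22215.00 mm²
ΣAx_c = (24000.00)(150.00) + (-1155.00)(238.50) + (-630.00)(203.50) = 3196327.50 mm³
ΣAy_c = (24000.00)(40.00) + (-1155.00)(20.50) + (-630.00)(40.00) = 911122.50 mm³
x_c = 3196327.50 / 22215.00 = 143.88 mm
y_c = 911122.50 / 22215.00 = 41.01 mm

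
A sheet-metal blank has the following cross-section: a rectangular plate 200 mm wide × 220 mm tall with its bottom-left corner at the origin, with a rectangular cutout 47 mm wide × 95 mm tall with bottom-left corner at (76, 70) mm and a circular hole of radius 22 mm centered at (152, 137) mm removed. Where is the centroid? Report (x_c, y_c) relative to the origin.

Part | A | x̄ᵢ | ȳᵢ | A·x̄ᵢ | A·ȳᵢ
plate | 44000.00 | 100.00 | 110.00 | 4400000.00 | 4840000.00
hole 1 | -4465.00 | 99.50 | 117.50 | -444267.50 | -524637.50
hole 2 | -1520.53 | 152.00 | 137.00 | -231120.69 | -208312.73
Σ | 38014.47 |  |  | 3724611.81 | 4107049.77
x_c = 3724611.81 / 38014.47 = 97.98 mm
y_c = 4107049.77 / 38014.47 = 108.04 mm

x_c = 97.98 mm, y_c = 108.04 mm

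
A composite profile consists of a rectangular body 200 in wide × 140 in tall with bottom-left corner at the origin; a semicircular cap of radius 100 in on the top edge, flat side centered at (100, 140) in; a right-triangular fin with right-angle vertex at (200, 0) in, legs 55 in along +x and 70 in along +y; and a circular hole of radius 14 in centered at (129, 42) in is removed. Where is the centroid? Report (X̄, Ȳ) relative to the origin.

rectangular body: A = 200 × 140 = 28000.00, centroid at (100.00, 70.00).
semicircular top: A = ½π·100² = 15707.96, centroid at (100.00, 182.44).
triangular fin: A = ½·55·70 = 1925.00, centroid at (218.33, 23.33).
hole: A = −π·14² = -615.75, centroid at (129.00, 42.00).
ΣA = 45017.21 in²
ΣAX̄ = (28000.00)(100.00) + (15707.96)(100.00) + (1925.00)(218.33) + (-615.75)(129.00) = 4711655.96 in³
ΣAȲ = (28000.00)(70.00) + (15707.96)(182.44) + (1925.00)(23.33) + (-615.75)(42.00) = 4844836.60 in³
X̄ = 4711655.96 / 45017.21 = 104.66 in
Ȳ = 4844836.60 / 45017.21 = 107.62 in

X̄ = 104.66 in, Ȳ = 107.62 in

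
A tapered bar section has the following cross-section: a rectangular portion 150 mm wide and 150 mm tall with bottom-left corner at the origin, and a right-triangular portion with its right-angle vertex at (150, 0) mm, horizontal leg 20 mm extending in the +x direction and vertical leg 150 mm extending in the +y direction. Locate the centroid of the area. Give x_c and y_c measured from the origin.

x_c = 80.10 mm, y_c = 73.44 mm

rectangular portion: A = 150 × 150 = 22500.00, centroid at (75.00, 75.00).
triangular portion: A = ½·20·150 = 1500.00, centroid at (156.67, 50.00).
ΣA = 24000.00 mm²
ΣAx_c = (22500.00)(75.00) + (1500.00)(156.67) = 1922500.00 mm³
ΣAy_c = (22500.00)(75.00) + (1500.00)(50.00) = 1762500.00 mm³
x_c = 1922500.00 / 24000.00 = 80.10 mm
y_c = 1762500.00 / 24000.00 = 73.44 mm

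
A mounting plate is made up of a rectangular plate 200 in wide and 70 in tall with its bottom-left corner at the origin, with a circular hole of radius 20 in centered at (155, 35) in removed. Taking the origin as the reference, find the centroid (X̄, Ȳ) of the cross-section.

X̄ = 94.58 in, Ȳ = 35.00 in

plate: A = 200 × 70 = 14000.00, centroid at (100.00, 35.00).
hole: A = −π·20² = -1256.64, centroid at (155.00, 35.00).
ΣA = 12743.36 in², ΣAX̄ = 1205221.26 in³, ΣAȲ = 446017.70 in³.
X̄ = 1205221.26/12743.36 = 94.58 in; Ȳ = 446017.70/12743.36 = 35.00 in.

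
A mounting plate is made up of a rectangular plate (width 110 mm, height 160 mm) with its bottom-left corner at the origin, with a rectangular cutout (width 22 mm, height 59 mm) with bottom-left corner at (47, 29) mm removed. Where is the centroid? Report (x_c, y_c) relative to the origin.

x_c = 54.76 mm, y_c = 81.71 mm

plate: A = 110 × 160 = 17600.00, centroid at (55.00, 80.00).
hole: A = −(22 × 59) = -1298.00, centroid at (58.00, 58.50).
ΣA = 16302.00 mm², ΣAx_c = 892716.00 mm³, ΣAy_c = 1332067.00 mm³.
x_c = 892716.00/16302.00 = 54.76 mm; y_c = 1332067.00/16302.00 = 81.71 mm.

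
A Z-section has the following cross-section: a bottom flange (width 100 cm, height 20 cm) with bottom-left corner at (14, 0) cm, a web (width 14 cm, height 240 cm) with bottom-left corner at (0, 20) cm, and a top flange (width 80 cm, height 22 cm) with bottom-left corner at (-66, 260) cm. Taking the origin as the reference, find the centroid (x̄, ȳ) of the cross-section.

x̄ = 14.85 cm, ȳ = 135.87 cm

bottom flange: A = 100 × 20 = 2000.00, centroid at (64.00, 10.00).
web: A = 14 × 240 = 3360.00, centroid at (7.00, 140.00).
top flange: A = 80 × 22 = 1760.00, centroid at (-26.00, 271.00).
ΣA = 7120.00 cm²
ΣAx̄ = (2000.00)(64.00) + (3360.00)(7.00) + (1760.00)(-26.00) = 105760.00 cm³
ΣAȳ = (2000.00)(10.00) + (3360.00)(140.00) + (1760.00)(271.00) = 967360.00 cm³
x̄ = 105760.00 / 7120.00 = 14.85 cm
ȳ = 967360.00 / 7120.00 = 135.87 cm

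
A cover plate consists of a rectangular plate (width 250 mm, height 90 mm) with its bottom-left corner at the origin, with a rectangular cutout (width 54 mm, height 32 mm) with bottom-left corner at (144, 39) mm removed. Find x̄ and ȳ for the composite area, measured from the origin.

x̄ = 121.17 mm, ȳ = 44.17 mm

Part | A | x̄ᵢ | ȳᵢ | A·x̄ᵢ | A·ȳᵢ
plate | 22500.00 | 125.00 | 45.00 | 2812500.00 | 1012500.00
hole | -1728.00 | 171.00 | 55.00 | -295488.00 | -95040.00
Σ | 20772.00 |  |  | 2517012.00 | 917460.00
x̄ = 2517012.00 / 20772.00 = 121.17 mm
ȳ = 917460.00 / 20772.00 = 44.17 mm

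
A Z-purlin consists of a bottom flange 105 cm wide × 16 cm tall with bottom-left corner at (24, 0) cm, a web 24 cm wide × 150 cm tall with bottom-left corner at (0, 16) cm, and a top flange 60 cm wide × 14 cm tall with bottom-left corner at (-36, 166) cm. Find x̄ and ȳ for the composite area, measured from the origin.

Part | A | x̄ᵢ | ȳᵢ | A·x̄ᵢ | A·ȳᵢ
bottom flange | 1680.00 | 76.50 | 8.00 | 128520.00 | 13440.00
web | 3600.00 | 12.00 | 91.00 | 43200.00 | 327600.00
top flange | 840.00 | -6.00 | 173.00 | -5040.00 | 145320.00
Σ | 6120.00 |  |  | 166680.00 | 486360.00
x̄ = 166680.00 / 6120.00 = 27.24 cm
ȳ = 486360.00 / 6120.00 = 79.47 cm

x̄ = 27.24 cm, ȳ = 79.47 cm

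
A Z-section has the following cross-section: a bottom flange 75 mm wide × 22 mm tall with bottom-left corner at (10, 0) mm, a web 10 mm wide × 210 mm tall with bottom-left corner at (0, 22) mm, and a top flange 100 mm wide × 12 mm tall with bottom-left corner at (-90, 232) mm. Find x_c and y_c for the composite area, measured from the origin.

x_c = 8.26 mm, y_c = 115.24 mm

bottom flange: A = 75 × 22 = 1650.00, centroid at (47.50, 11.00).
web: A = 10 × 210 = 2100.00, centroid at (5.00, 127.00).
top flange: A = 100 × 12 = 1200.00, centroid at (-40.00, 238.00).
ΣA = 4950.00 mm², ΣAx_c = 40875.00 mm³, ΣAy_c = 570450.00 mm³.
x_c = 40875.00/4950.00 = 8.26 mm; y_c = 570450.00/4950.00 = 115.24 mm.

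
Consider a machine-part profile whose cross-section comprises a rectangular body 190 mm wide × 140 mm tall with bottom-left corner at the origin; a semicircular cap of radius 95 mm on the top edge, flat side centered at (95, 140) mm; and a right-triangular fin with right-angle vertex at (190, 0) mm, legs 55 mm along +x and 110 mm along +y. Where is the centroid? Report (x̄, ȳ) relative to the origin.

rectangular body: A = 190 × 140 = 26600.00, centroid at (95.00, 70.00).
semicircular top: A = ½π·95² = 14176.44, centroid at (95.00, 180.32).
triangular fin: A = ½·55·110 = 3025.00, centroid at (208.33, 36.67).
ΣA = 43801.44 mm², ΣAx̄ = 4503969.83 mm³, ΣAȳ = 4529201.16 mm³.
x̄ = 4503969.83/43801.44 = 102.83 mm; ȳ = 4529201.16/43801.44 = 103.40 mm.

x̄ = 102.83 mm, ȳ = 103.40 mm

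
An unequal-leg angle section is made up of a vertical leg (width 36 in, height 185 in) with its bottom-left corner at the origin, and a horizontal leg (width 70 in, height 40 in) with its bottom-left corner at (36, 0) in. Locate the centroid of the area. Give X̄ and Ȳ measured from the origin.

Part | A | x̄ᵢ | ȳᵢ | A·x̄ᵢ | A·ȳᵢ
vertical leg | 6660.00 | 18.00 | 92.50 | 119880.00 | 616050.00
horizontal leg | 2800.00 | 71.00 | 20.00 | 198800.00 | 56000.00
Σ | 9460.00 |  |  | 318680.00 | 672050.00
X̄ = 318680.00 / 9460.00 = 33.69 in
Ȳ = 672050.00 / 9460.00 = 71.04 in

X̄ = 33.69 in, Ȳ = 71.04 in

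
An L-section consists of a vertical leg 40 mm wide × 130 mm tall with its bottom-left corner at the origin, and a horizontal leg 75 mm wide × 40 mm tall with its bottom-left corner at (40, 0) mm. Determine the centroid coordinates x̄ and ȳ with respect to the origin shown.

x̄ = 41.04 mm, ȳ = 48.54 mm

Part | A | x̄ᵢ | ȳᵢ | A·x̄ᵢ | A·ȳᵢ
vertical leg | 5200.00 | 20.00 | 65.00 | 104000.00 | 338000.00
horizontal leg | 3000.00 | 77.50 | 20.00 | 232500.00 | 60000.00
Σ | 8200.00 |  |  | 336500.00 | 398000.00
x̄ = 336500.00 / 8200.00 = 41.04 mm
ȳ = 398000.00 / 8200.00 = 48.54 mm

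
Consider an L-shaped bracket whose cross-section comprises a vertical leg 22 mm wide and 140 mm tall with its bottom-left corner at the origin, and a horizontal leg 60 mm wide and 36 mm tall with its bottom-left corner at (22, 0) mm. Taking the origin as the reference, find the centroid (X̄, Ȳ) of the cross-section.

X̄ = 27.90 mm, Ȳ = 48.56 mm

vertical leg: A = 22 × 140 = 3080.00, centroid at (11.00, 70.00).
horizontal leg: A = 60 × 36 = 2160.00, centroid at (52.00, 18.00).
ΣA = 5240.00 mm²
ΣAX̄ = (3080.00)(11.00) + (2160.00)(52.00) = 146200.00 mm³
ΣAȲ = (3080.00)(70.00) + (2160.00)(18.00) = 254480.00 mm³
X̄ = 146200.00 / 5240.00 = 27.90 mm
Ȳ = 254480.00 / 5240.00 = 48.56 mm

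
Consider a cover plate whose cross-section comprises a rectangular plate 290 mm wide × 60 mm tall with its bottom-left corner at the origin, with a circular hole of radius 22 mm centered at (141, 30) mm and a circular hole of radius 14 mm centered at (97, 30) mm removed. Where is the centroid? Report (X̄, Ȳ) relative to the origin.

X̄ = 147.33 mm, Ȳ = 30.00 mm

plate: A = 290 × 60 = 17400.00, centroid at (145.00, 30.00).
hole 1: A = −π·22² = -1520.53, centroid at (141.00, 30.00).
hole 2: A = −π·14² = -615.75, centroid at (97.00, 30.00).
ΣA = 15263.72 mm², ΣAX̄ = 2248877.19 mm³, ΣAȲ = 457911.51 mm³.
X̄ = 2248877.19/15263.72 = 147.33 mm; Ȳ = 457911.51/15263.72 = 30.00 mm.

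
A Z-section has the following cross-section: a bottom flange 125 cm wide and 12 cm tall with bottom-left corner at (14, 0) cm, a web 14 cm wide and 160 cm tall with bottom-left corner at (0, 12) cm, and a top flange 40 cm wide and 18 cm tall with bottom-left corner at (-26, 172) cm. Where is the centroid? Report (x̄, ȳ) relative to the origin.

x̄ = 28.28 cm, ȳ = 77.44 cm

bottom flange: A = 125 × 12 = 1500.00, centroid at (76.50, 6.00).
web: A = 14 × 160 = 2240.00, centroid at (7.00, 92.00).
top flange: A = 40 × 18 = 720.00, centroid at (-6.00, 181.00).
ΣA = 4460.00 cm²
ΣAx̄ = (1500.00)(76.50) + (2240.00)(7.00) + (720.00)(-6.00) = 126110.00 cm³
ΣAȳ = (1500.00)(6.00) + (2240.00)(92.00) + (720.00)(181.00) = 345400.00 cm³
x̄ = 126110.00 / 4460.00 = 28.28 cm
ȳ = 345400.00 / 4460.00 = 77.44 cm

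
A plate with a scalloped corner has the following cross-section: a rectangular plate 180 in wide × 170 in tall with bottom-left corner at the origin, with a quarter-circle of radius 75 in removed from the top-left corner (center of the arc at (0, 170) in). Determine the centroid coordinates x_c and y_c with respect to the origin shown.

x_c = 99.82 in, y_c = 76.03 in

plate: A = 180 × 170 = 30600.00, centroid at (90.00, 85.00).
removed quarter-circle: A = −¼π·75² = -4417.86, centroid at (31.83, 138.17).
ΣA = 26182.14 in², ΣAx_c = 2613375.00 in³, ΣAy_c = 1990588.01 in³.
x_c = 2613375.00/26182.14 = 99.82 in; y_c = 1990588.01/26182.14 = 76.03 in.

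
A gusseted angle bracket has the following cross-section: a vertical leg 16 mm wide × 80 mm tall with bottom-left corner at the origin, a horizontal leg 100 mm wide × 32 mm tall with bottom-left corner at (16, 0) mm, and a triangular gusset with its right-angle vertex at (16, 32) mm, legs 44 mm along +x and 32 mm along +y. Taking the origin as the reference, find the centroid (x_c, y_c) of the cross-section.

x_c = 46.88 mm, y_c = 25.55 mm

Part | A | x̄ᵢ | ȳᵢ | A·x̄ᵢ | A·ȳᵢ
vertical leg | 1280.00 | 8.00 | 40.00 | 10240.00 | 51200.00
horizontal leg | 3200.00 | 66.00 | 16.00 | 211200.00 | 51200.00
gusset | 704.00 | 30.67 | 42.67 | 21589.33 | 30037.33
Σ | 5184.00 |  |  | 243029.33 | 132437.33
x_c = 243029.33 / 5184.00 = 46.88 mm
y_c = 132437.33 / 5184.00 = 25.55 mm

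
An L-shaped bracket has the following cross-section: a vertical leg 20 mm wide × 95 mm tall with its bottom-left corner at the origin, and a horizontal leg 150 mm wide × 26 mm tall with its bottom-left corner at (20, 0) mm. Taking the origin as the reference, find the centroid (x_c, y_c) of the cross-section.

x_c = 67.16 mm, y_c = 24.30 mm

Part | A | x̄ᵢ | ȳᵢ | A·x̄ᵢ | A·ȳᵢ
vertical leg | 1900.00 | 10.00 | 47.50 | 19000.00 | 90250.00
horizontal leg | 3900.00 | 95.00 | 13.00 | 370500.00 | 50700.00
Σ | 5800.00 |  |  | 389500.00 | 140950.00
x_c = 389500.00 / 5800.00 = 67.16 mm
y_c = 140950.00 / 5800.00 = 24.30 mm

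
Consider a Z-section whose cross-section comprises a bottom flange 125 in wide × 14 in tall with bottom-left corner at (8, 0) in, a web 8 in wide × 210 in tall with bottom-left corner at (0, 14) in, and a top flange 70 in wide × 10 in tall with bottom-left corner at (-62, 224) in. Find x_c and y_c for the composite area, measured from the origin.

x_c = 26.92 in, y_c = 90.19 in

bottom flange: A = 125 × 14 = 1750.00, centroid at (70.50, 7.00).
web: A = 8 × 210 = 1680.00, centroid at (4.00, 119.00).
top flange: A = 70 × 10 = 700.00, centroid at (-27.00, 229.00).
ΣA = 4130.00 in², ΣAx_c = 111195.00 in³, ΣAy_c = 372470.00 in³.
x_c = 111195.00/4130.00 = 26.92 in; y_c = 372470.00/4130.00 = 90.19 in.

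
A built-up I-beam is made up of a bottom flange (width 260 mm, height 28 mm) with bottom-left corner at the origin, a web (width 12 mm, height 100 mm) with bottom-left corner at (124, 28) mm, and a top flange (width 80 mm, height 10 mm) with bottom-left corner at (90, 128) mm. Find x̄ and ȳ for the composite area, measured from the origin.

bottom flange: A = 260 × 28 = 7280.00, centroid at (130.00, 14.00).
web: A = 12 × 100 = 1200.00, centroid at (130.00, 78.00).
top flange: A = 80 × 10 = 800.00, centroid at (130.00, 133.00).
ΣA = 9280.00 mm²
ΣAx̄ = (7280.00)(130.00) + (1200.00)(130.00) + (800.00)(130.00) = 1206400.00 mm³
ΣAȳ = (7280.00)(14.00) + (1200.00)(78.00) + (800.00)(133.00) = 301920.00 mm³
x̄ = 1206400.00 / 9280.00 = 130.00 mm
ȳ = 301920.00 / 9280.00 = 32.53 mm

x̄ = 130.00 mm, ȳ = 32.53 mm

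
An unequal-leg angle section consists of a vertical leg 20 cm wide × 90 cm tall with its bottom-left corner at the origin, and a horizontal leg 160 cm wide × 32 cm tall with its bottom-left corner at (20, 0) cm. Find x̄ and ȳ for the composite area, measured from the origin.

x̄ = 76.59 cm, ȳ = 23.54 cm

vertical leg: A = 20 × 90 = 1800.00, centroid at (10.00, 45.00).
horizontal leg: A = 160 × 32 = 5120.00, centroid at (100.00, 16.00).
ΣA = 6920.00 cm², ΣAx̄ = 530000.00 cm³, ΣAȳ = 162920.00 cm³.
x̄ = 530000.00/6920.00 = 76.59 cm; ȳ = 162920.00/6920.00 = 23.54 cm.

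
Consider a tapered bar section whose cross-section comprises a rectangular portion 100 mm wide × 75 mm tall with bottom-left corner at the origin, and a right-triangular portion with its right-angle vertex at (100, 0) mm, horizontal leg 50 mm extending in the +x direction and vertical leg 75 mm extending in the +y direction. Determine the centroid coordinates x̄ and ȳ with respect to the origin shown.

Part | A | x̄ᵢ | ȳᵢ | A·x̄ᵢ | A·ȳᵢ
rectangular portion | 7500.00 | 50.00 | 37.50 | 375000.00 | 281250.00
triangular portion | 1875.00 | 116.67 | 25.00 | 218750.00 | 46875.00
Σ | 9375.00 |  |  | 593750.00 | 328125.00
x̄ = 593750.00 / 9375.00 = 63.33 mm
ȳ = 328125.00 / 9375.00 = 35.00 mm

x̄ = 63.33 mm, ȳ = 35.00 mm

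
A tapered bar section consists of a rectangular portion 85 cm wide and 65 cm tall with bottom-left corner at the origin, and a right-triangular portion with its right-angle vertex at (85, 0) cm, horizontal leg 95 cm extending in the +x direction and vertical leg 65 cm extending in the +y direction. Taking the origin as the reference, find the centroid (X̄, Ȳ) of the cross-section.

Part | A | x̄ᵢ | ȳᵢ | A·x̄ᵢ | A·ȳᵢ
rectangular portion | 5525.00 | 42.50 | 32.50 | 234812.50 | 179562.50
triangular portion | 3087.50 | 116.67 | 21.67 | 360208.33 | 66895.83
Σ | 8612.50 |  |  | 595020.83 | 246458.33
X̄ = 595020.83 / 8612.50 = 69.09 cm
Ȳ = 246458.33 / 8612.50 = 28.62 cm

X̄ = 69.09 cm, Ȳ = 28.62 cm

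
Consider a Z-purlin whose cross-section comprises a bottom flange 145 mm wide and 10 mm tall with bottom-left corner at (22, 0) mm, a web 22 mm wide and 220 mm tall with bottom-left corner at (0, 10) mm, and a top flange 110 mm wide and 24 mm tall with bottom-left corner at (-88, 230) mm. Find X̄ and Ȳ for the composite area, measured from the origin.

X̄ = 11.55 mm, Ȳ = 137.39 mm

bottom flange: A = 145 × 10 = 1450.00, centroid at (94.50, 5.00).
web: A = 22 × 220 = 4840.00, centroid at (11.00, 120.00).
top flange: A = 110 × 24 = 2640.00, centroid at (-33.00, 242.00).
ΣA = 8930.00 mm², ΣAX̄ = 103145.00 mm³, ΣAȲ = 1226930.00 mm³.
X̄ = 103145.00/8930.00 = 11.55 mm; Ȳ = 1226930.00/8930.00 = 137.39 mm.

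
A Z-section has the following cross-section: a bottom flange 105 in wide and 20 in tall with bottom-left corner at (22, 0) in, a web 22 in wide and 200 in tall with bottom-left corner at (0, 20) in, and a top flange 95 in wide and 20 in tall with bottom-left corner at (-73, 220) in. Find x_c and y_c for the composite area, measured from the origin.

x_c = 18.62 in, y_c = 117.38 in

bottom flange: A = 105 × 20 = 2100.00, centroid at (74.50, 10.00).
web: A = 22 × 200 = 4400.00, centroid at (11.00, 120.00).
top flange: A = 95 × 20 = 1900.00, centroid at (-25.50, 230.00).
ΣA = 8400.00 in²
ΣAx_c = (2100.00)(74.50) + (4400.00)(11.00) + (1900.00)(-25.50) = 156400.00 in³
ΣAy_c = (2100.00)(10.00) + (4400.00)(120.00) + (1900.00)(230.00) = 986000.00 in³
x_c = 156400.00 / 8400.00 = 18.62 in
y_c = 986000.00 / 8400.00 = 117.38 in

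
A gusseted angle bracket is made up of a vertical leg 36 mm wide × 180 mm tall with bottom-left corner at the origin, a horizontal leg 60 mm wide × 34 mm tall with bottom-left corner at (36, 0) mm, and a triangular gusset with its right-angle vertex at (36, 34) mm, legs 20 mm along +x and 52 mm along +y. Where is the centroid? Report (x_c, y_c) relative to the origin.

x_c = 30.25 mm, y_c = 71.30 mm

Part | A | x̄ᵢ | ȳᵢ | A·x̄ᵢ | A·ȳᵢ
vertical leg | 6480.00 | 18.00 | 90.00 | 116640.00 | 583200.00
horizontal leg | 2040.00 | 66.00 | 17.00 | 134640.00 | 34680.00
gusset | 520.00 | 42.67 | 51.33 | 22186.67 | 26693.33
Σ | 9040.00 |  |  | 273466.67 | 644573.33
x_c = 273466.67 / 9040.00 = 30.25 mm
y_c = 644573.33 / 9040.00 = 71.30 mm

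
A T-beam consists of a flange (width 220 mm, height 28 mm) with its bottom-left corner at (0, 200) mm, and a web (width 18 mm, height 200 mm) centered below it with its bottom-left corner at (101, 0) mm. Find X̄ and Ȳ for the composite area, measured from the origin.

X̄ = 110.00 mm, Ȳ = 171.95 mm

Part | A | x̄ᵢ | ȳᵢ | A·x̄ᵢ | A·ȳᵢ
web | 3600.00 | 110.00 | 100.00 | 396000.00 | 360000.00
flange | 6160.00 | 110.00 | 214.00 | 677600.00 | 1318240.00
Σ | 9760.00 |  |  | 1073600.00 | 1678240.00
X̄ = 1073600.00 / 9760.00 = 110.00 mm
Ȳ = 1678240.00 / 9760.00 = 171.95 mm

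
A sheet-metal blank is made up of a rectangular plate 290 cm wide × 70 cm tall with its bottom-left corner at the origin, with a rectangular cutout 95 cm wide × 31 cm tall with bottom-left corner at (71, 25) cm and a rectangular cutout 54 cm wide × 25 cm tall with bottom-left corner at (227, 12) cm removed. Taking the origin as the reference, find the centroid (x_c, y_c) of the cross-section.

x_c = 140.68 cm, y_c = 34.87 cm

plate: A = 290 × 70 = 20300.00, centroid at (145.00, 35.00).
hole 1: A = −(95 × 31) = -2945.00, centroid at (118.50, 40.50).
hole 2: A = −(54 × 25) = -1350.00, centroid at (254.00, 24.50).
ΣA = 16005.00 cm²
ΣAx_c = (20300.00)(145.00) + (-2945.00)(118.50) + (-1350.00)(254.00) = 2251617.50 cm³
ΣAy_c = (20300.00)(35.00) + (-2945.00)(40.50) + (-1350.00)(24.50) = 558152.50 cm³
x_c = 2251617.50 / 16005.00 = 140.68 cm
y_c = 558152.50 / 16005.00 = 34.87 cm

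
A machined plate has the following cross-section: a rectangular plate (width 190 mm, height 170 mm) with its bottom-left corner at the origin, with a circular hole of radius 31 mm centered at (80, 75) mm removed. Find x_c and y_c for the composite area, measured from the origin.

plate: A = 190 × 170 = 32300.00, centroid at (95.00, 85.00).
hole: A = −π·31² = -3019.07, centroid at (80.00, 75.00).
ΣA = 29280.93 mm², ΣAx_c = 2826974.36 mm³, ΣAy_c = 2519069.71 mm³.
x_c = 2826974.36/29280.93 = 96.55 mm; y_c = 2519069.71/29280.93 = 86.03 mm.

x_c = 96.55 mm, y_c = 86.03 mm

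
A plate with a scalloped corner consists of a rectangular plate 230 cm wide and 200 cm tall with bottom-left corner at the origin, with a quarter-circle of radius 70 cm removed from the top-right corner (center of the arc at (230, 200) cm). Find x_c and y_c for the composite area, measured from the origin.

x_c = 107.21 cm, y_c = 93.58 cm

plate: A = 230 × 200 = 46000.00, centroid at (115.00, 100.00).
removed quarter-circle: A = −¼π·70² = -3848.45, centroid at (200.29, 170.29).
ΣA = 42151.55 cm²
ΣAx_c = (46000.00)(115.00) + (-3848.45)(200.29) = 4519189.60 cm³
ΣAy_c = (46000.00)(100.00) + (-3848.45)(170.29) = 3944643.13 cm³
x_c = 4519189.60 / 42151.55 = 107.21 cm
y_c = 3944643.13 / 42151.55 = 93.58 cm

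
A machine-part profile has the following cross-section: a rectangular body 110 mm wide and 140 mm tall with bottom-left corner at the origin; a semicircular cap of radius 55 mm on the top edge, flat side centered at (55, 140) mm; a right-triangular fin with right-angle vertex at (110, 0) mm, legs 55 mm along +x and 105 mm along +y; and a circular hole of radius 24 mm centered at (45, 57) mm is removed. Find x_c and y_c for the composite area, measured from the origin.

rectangular body: A = 110 × 140 = 15400.00, centroid at (55.00, 70.00).
semicircular top: A = ½π·55² = 4751.66, centroid at (55.00, 163.34).
triangular fin: A = ½·55·105 = 2887.50, centroid at (128.33, 35.00).
hole: A = −π·24² = -1809.56, centroid at (45.00, 57.00).
ΣA = 21229.60 mm², ΣAx_c = 1397473.66 mm³, ΣAy_c = 1852066.64 mm³.
x_c = 1397473.66/21229.60 = 65.83 mm; y_c = 1852066.64/21229.60 = 87.24 mm.

x_c = 65.83 mm, y_c = 87.24 mm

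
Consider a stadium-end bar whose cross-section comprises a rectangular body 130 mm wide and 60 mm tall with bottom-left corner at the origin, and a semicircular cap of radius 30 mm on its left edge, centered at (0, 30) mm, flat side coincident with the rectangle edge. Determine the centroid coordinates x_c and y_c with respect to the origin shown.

rectangular body: A = 130 × 60 = 7800.00, centroid at (65.00, 30.00).
semicircular end: A = ½π·30² = 1413.72, centroid at (-12.73, 30.00).
ΣA = 9213.72 mm²
ΣAx_c = (7800.00)(65.00) + (1413.72)(-12.73) = 489000.00 mm³
ΣAy_c = (7800.00)(30.00) + (1413.72)(30.00) = 276411.50 mm³
x_c = 489000.00 / 9213.72 = 53.07 mm
y_c = 276411.50 / 9213.72 = 30.00 mm

x_c = 53.07 mm, y_c = 30.00 mm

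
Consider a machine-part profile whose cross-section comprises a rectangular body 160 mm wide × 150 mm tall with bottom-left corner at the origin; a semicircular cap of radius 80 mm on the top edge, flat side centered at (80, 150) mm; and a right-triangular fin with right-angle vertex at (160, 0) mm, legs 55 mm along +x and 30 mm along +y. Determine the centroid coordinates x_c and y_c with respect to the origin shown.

rectangular body: A = 160 × 150 = 24000.00, centroid at (80.00, 75.00).
semicircular top: A = ½π·80² = 10053.10, centroid at (80.00, 183.95).
triangular fin: A = ½·55·30 = 825.00, centroid at (178.33, 10.00).
ΣA = 34878.10 mm²
ΣAx_c = (24000.00)(80.00) + (10053.10)(80.00) + (825.00)(178.33) = 2871372.72 mm³
ΣAy_c = (24000.00)(75.00) + (10053.10)(183.95) + (825.00)(10.00) = 3657547.81 mm³
x_c = 2871372.72 / 34878.10 = 82.33 mm
y_c = 3657547.81 / 34878.10 = 104.87 mm

x_c = 82.33 mm, y_c = 104.87 mm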